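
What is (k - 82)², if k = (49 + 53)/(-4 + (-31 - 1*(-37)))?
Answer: 961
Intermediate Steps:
k = 51 (k = 102/(-4 + (-31 + 37)) = 102/(-4 + 6) = 102/2 = 102*(½) = 51)
(k - 82)² = (51 - 82)² = (-31)² = 961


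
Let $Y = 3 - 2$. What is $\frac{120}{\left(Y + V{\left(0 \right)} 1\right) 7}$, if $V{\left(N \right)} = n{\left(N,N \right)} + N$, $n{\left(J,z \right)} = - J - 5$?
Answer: $- \frac{30}{7} \approx -4.2857$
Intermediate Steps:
$n{\left(J,z \right)} = -5 - J$
$V{\left(N \right)} = -5$ ($V{\left(N \right)} = \left(-5 - N\right) + N = -5$)
$Y = 1$
$\frac{120}{\left(Y + V{\left(0 \right)} 1\right) 7} = \frac{120}{\left(1 - 5\right) 7} = \frac{120}{\left(-4\right) 7} = \frac{120}{-28} = 120 \left(- \frac{1}{28}\right) = - \frac{30}{7}$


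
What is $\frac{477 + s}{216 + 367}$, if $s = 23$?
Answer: $\frac{500}{583} \approx 0.85763$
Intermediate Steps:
$\frac{477 + s}{216 + 367} = \frac{477 + 23}{216 + 367} = \frac{500}{583}$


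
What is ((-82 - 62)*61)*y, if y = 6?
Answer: -52704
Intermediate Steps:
((-82 - 62)*61)*y = ((-82 - 62)*61)*6 = -144*61*6 = -8784*6 = -52704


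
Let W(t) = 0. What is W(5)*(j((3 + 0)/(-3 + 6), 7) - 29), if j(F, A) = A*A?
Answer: 0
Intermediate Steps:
j(F, A) = A²
W(5)*(j((3 + 0)/(-3 + 6), 7) - 29) = 0*(7² - 29) = 0*(49 - 29) = 0*20 = 0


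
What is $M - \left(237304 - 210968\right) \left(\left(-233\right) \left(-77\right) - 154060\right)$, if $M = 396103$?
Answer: $3585226087$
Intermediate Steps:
$M - \left(237304 - 210968\right) \left(\left(-233\right) \left(-77\right) - 154060\right) = 396103 - \left(237304 - 210968\right) \left(\left(-233\right) \left(-77\right) - 154060\right) = 396103 - 26336 \left(17941 - 154060\right) = 396103 - 26336 \left(-136119\right) = 396103 - -3584829984 = 396103 + 3584829984 = 3585226087$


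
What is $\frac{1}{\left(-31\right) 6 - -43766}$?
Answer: $\frac{1}{43580} \approx 2.2946 \cdot 10^{-5}$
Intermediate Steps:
$\frac{1}{\left(-31\right) 6 - -43766} = \frac{1}{-186 + 43766} = \frac{1}{43580}$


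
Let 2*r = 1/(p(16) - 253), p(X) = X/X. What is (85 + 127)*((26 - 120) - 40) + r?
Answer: -14317633/504 ≈ -28408.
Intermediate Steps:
p(X) = 1
r = -1/504 (r = 1/(2*(1 - 253)) = (½)/(-252) = (½)*(-1/252) = -1/504 ≈ -0.0019841)
(85 + 127)*((26 - 120) - 40) + r = (85 + 127)*((26 - 120) - 40) - 1/504 = 212*(-94 - 40) - 1/504 = 212*(-134) - 1/504 = -28408 - 1/504 = -14317633/504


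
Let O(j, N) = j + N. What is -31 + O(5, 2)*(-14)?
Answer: -129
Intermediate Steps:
O(j, N) = N + j
-31 + O(5, 2)*(-14) = -31 + (2 + 5)*(-14) = -31 + 7*(-14) = -31 - 98 = -129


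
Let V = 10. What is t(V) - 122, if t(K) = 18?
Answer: -104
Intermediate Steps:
t(V) - 122 = 18 - 122 = -104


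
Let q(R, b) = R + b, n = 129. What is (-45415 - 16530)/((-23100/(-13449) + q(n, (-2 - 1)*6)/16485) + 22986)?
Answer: -1525958395325/566281555181 ≈ -2.6947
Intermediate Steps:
(-45415 - 16530)/((-23100/(-13449) + q(n, (-2 - 1)*6)/16485) + 22986) = (-45415 - 16530)/((-23100/(-13449) + (129 + (-2 - 1)*6)/16485) + 22986) = -61945/((-23100*(-1/13449) + (129 - 3*6)*(1/16485)) + 22986) = -61945/((7700/4483 + (129 - 18)*(1/16485)) + 22986) = -61945/((7700/4483 + 111*(1/16485)) + 22986) = -61945/((7700/4483 + 37/5495) + 22986) = -61945/(42477371/24634085 + 22986) = -61945/566281555181/24634085 = -61945*24634085/566281555181 = -1525958395325/566281555181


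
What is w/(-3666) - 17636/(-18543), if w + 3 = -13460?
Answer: 104765995/22659546 ≈ 4.6235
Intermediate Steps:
w = -13463 (w = -3 - 13460 = -13463)
w/(-3666) - 17636/(-18543) = -13463/(-3666) - 17636/(-18543) = -13463*(-1/3666) - 17636*(-1/18543) = 13463/3666 + 17636/18543 = 104765995/22659546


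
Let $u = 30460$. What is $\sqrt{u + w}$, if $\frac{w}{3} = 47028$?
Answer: $2 \sqrt{42886} \approx 414.18$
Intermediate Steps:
$w = 141084$ ($w = 3 \cdot 47028 = 141084$)
$\sqrt{u + w} = \sqrt{30460 + 141084} = \sqrt{171544} = 2 \sqrt{42886}$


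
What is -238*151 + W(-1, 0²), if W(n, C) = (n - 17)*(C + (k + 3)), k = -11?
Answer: -35794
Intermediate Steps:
W(n, C) = (-17 + n)*(-8 + C) (W(n, C) = (n - 17)*(C + (-11 + 3)) = (-17 + n)*(C - 8) = (-17 + n)*(-8 + C))
-238*151 + W(-1, 0²) = -238*151 + (136 - 17*0² - 8*(-1) + 0²*(-1)) = -35938 + (136 - 17*0 + 8 + 0*(-1)) = -35938 + (136 + 0 + 8 + 0) = -35938 + 144 = -35794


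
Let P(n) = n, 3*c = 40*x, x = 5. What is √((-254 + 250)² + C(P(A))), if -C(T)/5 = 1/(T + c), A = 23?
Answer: √1153741/269 ≈ 3.9930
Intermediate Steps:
c = 200/3 (c = (40*5)/3 = (⅓)*200 = 200/3 ≈ 66.667)
C(T) = -5/(200/3 + T) (C(T) = -5/(T + 200/3) = -5/(200/3 + T))
√((-254 + 250)² + C(P(A))) = √((-254 + 250)² - 15/(200 + 3*23)) = √((-4)² - 15/(200 + 69)) = √(16 - 15/269) = √(4289/269) = √1153741/269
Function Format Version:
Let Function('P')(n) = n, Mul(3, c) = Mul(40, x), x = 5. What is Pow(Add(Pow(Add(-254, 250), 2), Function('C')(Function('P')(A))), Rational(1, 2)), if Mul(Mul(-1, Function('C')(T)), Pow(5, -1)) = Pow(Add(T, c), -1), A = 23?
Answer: Mul(Rational(1, 269), Pow(1153741, Rational(1, 2))) ≈ 3.9930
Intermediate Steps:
c = Rational(200, 3) (c = Mul(Rational(1, 3), Mul(40, 5)) = Mul(Rational(1, 3), 200) = Rational(200, 3) ≈ 66.667)
Function('C')(T) = Mul(-5, Pow(Add(Rational(200, 3), T), -1)) (Function('C')(T) = Mul(-5, Pow(Add(T, Rational(200, 3)), -1)) = Mul(-5, Pow(Add(Rational(200, 3), T), -1)))
Pow(Add(Pow(Add(-254, 250), 2), Function('C')(Function('P')(A))), Rational(1, 2)) = Pow(Add(Pow(Add(-254, 250), 2), Mul(-15, Pow(Add(200, Mul(3, 23)), -1))), Rational(1, 2)) = Pow(Add(Pow(-4, 2), Mul(-15, Pow(Add(200, 69), -1))), Rational(1, 2)) = Pow(Add(16, Mul(-15, Pow(269, -1))), Rational(1, 2)) = Pow(Add(16, Mul(-15, Rational(1, 269))), Rational(1, 2)) = Pow(Add(16, Rational(-15, 269)), Rational(1, 2)) = Pow(Rational(4289, 269), Rational(1, 2)) = Mul(Rational(1, 269), Pow(1153741, Rational(1, 2)))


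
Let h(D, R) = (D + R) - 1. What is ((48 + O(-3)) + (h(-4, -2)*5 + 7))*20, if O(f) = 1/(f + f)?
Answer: 1190/3 ≈ 396.67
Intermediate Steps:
O(f) = 1/(2*f)
h(D, R) = -1 + D + R
((48 + O(-3)) + (h(-4, -2)*5 + 7))*20 = ((48 + (½)/(-3)) + ((-1 - 4 - 2)*5 + 7))*20 = ((48 + (½)*(-⅓)) + (-7*5 + 7))*20 = ((48 - ⅙) + (-35 + 7))*20 = (287/6 - 28)*20 = (119/6)*20 = 1190/3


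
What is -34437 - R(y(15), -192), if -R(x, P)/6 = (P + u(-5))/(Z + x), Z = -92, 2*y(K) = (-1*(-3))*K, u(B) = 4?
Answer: -4784487/139 ≈ -34421.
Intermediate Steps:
y(K) = 3*K/2 (y(K) = ((-1*(-3))*K)/2 = (3*K)/2 = 3*K/2)
R(x, P) = -6*(4 + P)/(-92 + x) (R(x, P) = -6*(P + 4)/(-92 + x) = -6*(4 + P)/(-92 + x))
-34437 - R(y(15), -192) = -34437 - 6*(-4 - 1*(-192))/(-92 + (3/2)*15) = -34437 - 6*(-4 + 192)/(-92 + 45/2) = -34437 - 6*188/(-139/2) = -34437 - 6*(-2)*188/139 = -34437 - 1*(-2256/139) = -34437 + 2256/139 = -4784487/139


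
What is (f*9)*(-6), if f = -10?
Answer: 540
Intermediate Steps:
(f*9)*(-6) = -10*9*(-6) = -90*(-6) = 540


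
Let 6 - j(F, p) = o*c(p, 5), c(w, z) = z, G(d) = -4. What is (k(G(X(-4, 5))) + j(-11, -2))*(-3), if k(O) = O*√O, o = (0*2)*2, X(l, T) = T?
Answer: -18 + 24*I ≈ -18.0 + 24.0*I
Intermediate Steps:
o = 0 (o = 0*2 = 0)
k(O) = O^(3/2)
j(F, p) = 6 (j(F, p) = 6 - 0*5 = 6 - 1*0 = 6 + 0 = 6)
(k(G(X(-4, 5))) + j(-11, -2))*(-3) = ((-4)^(3/2) + 6)*(-3) = (-8*I + 6)*(-3) = (6 - 8*I)*(-3) = -18 + 24*I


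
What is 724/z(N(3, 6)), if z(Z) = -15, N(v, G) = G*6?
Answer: -724/15 ≈ -48.267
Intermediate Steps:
N(v, G) = 6*G
724/z(N(3, 6)) = 724/(-15) = 724*(-1/15) = -724/15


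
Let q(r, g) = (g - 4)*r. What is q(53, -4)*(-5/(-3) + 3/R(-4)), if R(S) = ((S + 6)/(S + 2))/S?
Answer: -17384/3 ≈ -5794.7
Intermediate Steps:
R(S) = (6 + S)/(S*(2 + S)) (R(S) = ((6 + S)/(2 + S))/S = (6 + S)/(S*(2 + S)))
q(r, g) = r*(-4 + g) (q(r, g) = (-4 + g)*r = r*(-4 + g))
q(53, -4)*(-5/(-3) + 3/R(-4)) = (53*(-4 - 4))*(-5/(-3) + 3/(((6 - 4)/((-4)*(2 - 4))))) = (53*(-8))*(-5*(-⅓) + 3/((-¼*2/(-2)))) = -424*(5/3 + 3/((-¼*(-½)*2))) = -424*(5/3 + 3/(¼)) = -424*(5/3 + 3*4) = -424*(5/3 + 12) = -424*41/3 = -17384/3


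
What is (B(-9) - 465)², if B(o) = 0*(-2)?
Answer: 216225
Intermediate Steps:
B(o) = 0
(B(-9) - 465)² = (0 - 465)² = (-465)² = 216225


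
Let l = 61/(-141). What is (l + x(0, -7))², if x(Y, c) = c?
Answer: 1098304/19881 ≈ 55.244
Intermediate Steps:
l = -61/141 (l = 61*(-1/141) = -61/141 ≈ -0.43262)
(l + x(0, -7))² = (-61/141 - 7)² = (-1048/141)² = 1098304/19881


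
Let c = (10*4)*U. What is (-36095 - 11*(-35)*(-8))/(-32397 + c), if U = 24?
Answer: 39175/31437 ≈ 1.2461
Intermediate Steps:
c = 960 (c = (10*4)*24 = 40*24 = 960)
(-36095 - 11*(-35)*(-8))/(-32397 + c) = (-36095 - 11*(-35)*(-8))/(-32397 + 960) = (-36095 + 385*(-8))/(-31437) = (-36095 - 3080)*(-1/31437) = -39175*(-1/31437) = 39175/31437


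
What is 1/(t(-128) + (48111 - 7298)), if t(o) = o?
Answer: 1/40685 ≈ 2.4579e-5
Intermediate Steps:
1/(t(-128) + (48111 - 7298)) = 1/(-128 + (48111 - 7298)) = 1/(-128 + 40813) = 1/40685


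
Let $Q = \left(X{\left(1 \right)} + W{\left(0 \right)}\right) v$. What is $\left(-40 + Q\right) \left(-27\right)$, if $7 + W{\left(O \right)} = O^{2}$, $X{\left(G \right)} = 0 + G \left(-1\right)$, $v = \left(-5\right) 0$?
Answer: $1080$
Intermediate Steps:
$v = 0$
$X{\left(G \right)} = - G$ ($X{\left(G \right)} = 0 - G = - G$)
$W{\left(O \right)} = -7 + O^{2}$
$Q = 0$ ($Q = \left(\left(-1\right) 1 - \left(7 - 0^{2}\right)\right) 0 = \left(-1 + \left(-7 + 0\right)\right) 0 = \left(-1 - 7\right) 0 = \left(-8\right) 0 = 0$)
$\left(-40 + Q\right) \left(-27\right) = \left(-40 + 0\right) \left(-27\right) = \left(-40\right) \left(-27\right) = 1080$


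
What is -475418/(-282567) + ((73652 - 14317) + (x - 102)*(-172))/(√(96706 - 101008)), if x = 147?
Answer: 475418/282567 - 51595*I*√478/1434 ≈ 1.6825 - 786.63*I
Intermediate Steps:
-475418/(-282567) + ((73652 - 14317) + (x - 102)*(-172))/(√(96706 - 101008)) = -475418/(-282567) + ((73652 - 14317) + (147 - 102)*(-172))/(√(96706 - 101008)) = -475418*(-1/282567) + (59335 + 45*(-172))/(√(-4302)) = 475418/282567 + (59335 - 7740)/((3*I*√478)) = 475418/282567 + 51595*(-I*√478/1434) = 475418/282567 - 51595*I*√478/1434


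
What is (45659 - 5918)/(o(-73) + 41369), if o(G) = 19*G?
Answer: 39741/39982 ≈ 0.99397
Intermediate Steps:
(45659 - 5918)/(o(-73) + 41369) = (45659 - 5918)/(19*(-73) + 41369) = 39741/(-1387 + 41369) = 39741/39982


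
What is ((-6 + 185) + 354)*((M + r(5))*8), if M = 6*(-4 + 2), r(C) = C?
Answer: -29848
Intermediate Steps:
M = -12 (M = 6*(-2) = -12)
((-6 + 185) + 354)*((M + r(5))*8) = ((-6 + 185) + 354)*((-12 + 5)*8) = (179 + 354)*(-7*8) = 533*(-56) = -29848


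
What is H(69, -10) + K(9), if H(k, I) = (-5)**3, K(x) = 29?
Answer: -96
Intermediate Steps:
H(k, I) = -125
H(69, -10) + K(9) = -125 + 29 = -96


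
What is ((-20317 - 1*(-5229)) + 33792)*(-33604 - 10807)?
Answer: -830663344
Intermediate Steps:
((-20317 - 1*(-5229)) + 33792)*(-33604 - 10807) = ((-20317 + 5229) + 33792)*(-44411) = (-15088 + 33792)*(-44411) = 18704*(-44411) = -830663344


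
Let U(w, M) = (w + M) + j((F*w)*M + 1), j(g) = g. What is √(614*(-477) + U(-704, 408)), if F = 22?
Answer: I*√6612277 ≈ 2571.4*I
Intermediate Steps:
U(w, M) = 1 + M + w + 22*M*w (U(w, M) = (w + M) + ((22*w)*M + 1) = (M + w) + (22*M*w + 1) = (M + w) + (1 + 22*M*w) = 1 + M + w + 22*M*w)
√(614*(-477) + U(-704, 408)) = √(614*(-477) + (1 + 408 - 704 + 22*408*(-704))) = √(-292878 + (1 + 408 - 704 - 6319104)) = √(-292878 - 6319399) = √(-6612277) = I*√6612277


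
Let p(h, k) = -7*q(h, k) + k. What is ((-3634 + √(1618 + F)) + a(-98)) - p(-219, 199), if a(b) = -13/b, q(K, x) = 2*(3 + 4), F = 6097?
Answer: -366017/98 + √7715 ≈ -3647.0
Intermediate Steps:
q(K, x) = 14 (q(K, x) = 2*7 = 14)
p(h, k) = -98 + k (p(h, k) = -7*14 + k = -98 + k)
((-3634 + √(1618 + F)) + a(-98)) - p(-219, 199) = ((-3634 + √(1618 + 6097)) - 13/(-98)) - (-98 + 199) = ((-3634 + √7715) - 13*(-1/98)) - 1*101 = ((-3634 + √7715) + 13/98) - 101 = (-356119/98 + √7715) - 101 = -366017/98 + √7715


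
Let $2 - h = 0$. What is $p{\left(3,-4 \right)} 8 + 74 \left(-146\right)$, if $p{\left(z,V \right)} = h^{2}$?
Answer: $-10772$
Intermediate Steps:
$h = 2$ ($h = 2 - 0 = 2 + 0 = 2$)
$p{\left(z,V \right)} = 4$ ($p{\left(z,V \right)} = 2^{2} = 4$)
$p{\left(3,-4 \right)} 8 + 74 \left(-146\right) = 4 \cdot 8 + 74 \left(-146\right) = 32 - 10804 = -10772$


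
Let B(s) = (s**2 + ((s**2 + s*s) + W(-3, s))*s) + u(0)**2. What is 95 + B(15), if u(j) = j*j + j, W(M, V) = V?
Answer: 7295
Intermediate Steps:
u(j) = j + j**2 (u(j) = j**2 + j = j + j**2)
B(s) = s**2 + s*(s + 2*s**2) (B(s) = (s**2 + ((s**2 + s*s) + s)*s) + (0*(1 + 0))**2 = (s**2 + ((s**2 + s**2) + s)*s) + (0*1)**2 = (s**2 + (2*s**2 + s)*s) + 0**2 = (s**2 + (s + 2*s**2)*s) + 0 = (s**2 + s*(s + 2*s**2)) + 0 = s**2 + s*(s + 2*s**2))
95 + B(15) = 95 + 2*15**2*(1 + 15) = 95 + 2*225*16 = 95 + 7200 = 7295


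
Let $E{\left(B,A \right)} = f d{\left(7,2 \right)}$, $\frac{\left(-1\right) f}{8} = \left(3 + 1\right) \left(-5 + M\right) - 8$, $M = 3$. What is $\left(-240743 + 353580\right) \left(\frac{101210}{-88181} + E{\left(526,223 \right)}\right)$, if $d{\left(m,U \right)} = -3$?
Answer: $- \frac{3832250759618}{88181} \approx -4.3459 \cdot 10^{7}$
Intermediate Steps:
$f = 128$ ($f = - 8 \left(\left(3 + 1\right) \left(-5 + 3\right) - 8\right) = - 8 \left(4 \left(-2\right) - 8\right) = - 8 \left(-8 - 8\right) = \left(-8\right) \left(-16\right) = 128$)
$E{\left(B,A \right)} = -384$ ($E{\left(B,A \right)} = 128 \left(-3\right) = -384$)
$\left(-240743 + 353580\right) \left(\frac{101210}{-88181} + E{\left(526,223 \right)}\right) = \left(-240743 + 353580\right) \left(\frac{101210}{-88181} - 384\right) = 112837 \left(101210 \left(- \frac{1}{88181}\right) - 384\right) = 112837 \left(- \frac{101210}{88181} - 384\right) = 112837 \left(- \frac{33962714}{88181}\right) = - \frac{3832250759618}{88181}$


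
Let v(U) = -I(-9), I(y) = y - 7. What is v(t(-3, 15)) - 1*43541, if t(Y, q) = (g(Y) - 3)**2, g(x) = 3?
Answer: -43525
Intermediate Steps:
I(y) = -7 + y
t(Y, q) = 0 (t(Y, q) = (3 - 3)**2 = 0**2 = 0)
v(U) = 16 (v(U) = -(-7 - 9) = -1*(-16) = 16)
v(t(-3, 15)) - 1*43541 = 16 - 1*43541 = 16 - 43541 = -43525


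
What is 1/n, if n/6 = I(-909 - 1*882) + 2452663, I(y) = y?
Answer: 1/14705232 ≈ 6.8003e-8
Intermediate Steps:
n = 14705232 (n = 6*((-909 - 1*882) + 2452663) = 6*((-909 - 882) + 2452663) = 6*(-1791 + 2452663) = 6*2450872 = 14705232)
1/n = 1/14705232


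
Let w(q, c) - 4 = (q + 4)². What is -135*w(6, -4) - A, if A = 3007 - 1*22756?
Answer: 5709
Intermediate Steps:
w(q, c) = 4 + (4 + q)² (w(q, c) = 4 + (q + 4)² = 4 + (4 + q)²)
A = -19749 (A = 3007 - 22756 = -19749)
-135*w(6, -4) - A = -135*(4 + (4 + 6)²) - 1*(-19749) = -135*(4 + 10²) + 19749 = -135*(4 + 100) + 19749 = -135*104 + 19749 = -14040 + 19749 = 5709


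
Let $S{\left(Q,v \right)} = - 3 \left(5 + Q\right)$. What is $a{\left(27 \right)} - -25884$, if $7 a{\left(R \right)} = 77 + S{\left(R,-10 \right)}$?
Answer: $\frac{181169}{7} \approx 25881.0$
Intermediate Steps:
$S{\left(Q,v \right)} = -15 - 3 Q$
$a{\left(R \right)} = \frac{62}{7} - \frac{3 R}{7}$ ($a{\left(R \right)} = \frac{77 - \left(15 + 3 R\right)}{7} = \frac{62 - 3 R}{7} = \frac{62}{7} - \frac{3 R}{7}$)
$a{\left(27 \right)} - -25884 = \left(\frac{62}{7} - \frac{81}{7}\right) - -25884 = \left(\frac{62}{7} - \frac{81}{7}\right) + 25884 = - \frac{19}{7} + 25884 = \frac{181169}{7}$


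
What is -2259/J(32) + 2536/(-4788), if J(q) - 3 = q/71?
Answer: -27448709/41895 ≈ -655.18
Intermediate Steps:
J(q) = 3 + q/71
-2259/J(32) + 2536/(-4788) = -2259/(3 + (1/71)*32) + 2536/(-4788) = -2259/(3 + 32/71) + 2536*(-1/4788) = -2259/245/71 - 634/1197 = -2259*71/245 - 634/1197 = -160389/245 - 634/1197 = -27448709/41895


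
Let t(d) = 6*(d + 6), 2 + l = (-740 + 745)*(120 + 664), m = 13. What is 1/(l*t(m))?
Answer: 1/446652 ≈ 2.2389e-6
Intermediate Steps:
l = 3918 (l = -2 + (-740 + 745)*(120 + 664) = -2 + 5*784 = -2 + 3920 = 3918)
t(d) = 36 + 6*d (t(d) = 6*(6 + d) = 36 + 6*d)
1/(l*t(m)) = 1/(3918*(36 + 6*13)) = 1/(3918*(36 + 78)) = 1/(3918*114) = 1/446652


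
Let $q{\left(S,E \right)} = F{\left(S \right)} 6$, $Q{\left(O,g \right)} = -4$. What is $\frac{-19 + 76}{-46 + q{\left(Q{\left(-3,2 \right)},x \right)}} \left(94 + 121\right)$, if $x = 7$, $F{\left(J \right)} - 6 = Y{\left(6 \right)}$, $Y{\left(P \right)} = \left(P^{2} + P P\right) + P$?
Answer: $\frac{12255}{458} \approx 26.758$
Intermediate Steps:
$Y{\left(P \right)} = P + 2 P^{2}$ ($Y{\left(P \right)} = \left(P^{2} + P^{2}\right) + P = 2 P^{2} + P = P + 2 P^{2}$)
$F{\left(J \right)} = 84$ ($F{\left(J \right)} = 6 + 6 \left(1 + 2 \cdot 6\right) = 6 + 6 \left(1 + 12\right) = 6 + 6 \cdot 13 = 6 + 78 = 84$)
$q{\left(S,E \right)} = 504$ ($q{\left(S,E \right)} = 84 \cdot 6 = 504$)
$\frac{-19 + 76}{-46 + q{\left(Q{\left(-3,2 \right)},x \right)}} \left(94 + 121\right) = \frac{-19 + 76}{-46 + 504} \left(94 + 121\right) = \frac{57}{458} \cdot 215 = \frac{12255}{458}$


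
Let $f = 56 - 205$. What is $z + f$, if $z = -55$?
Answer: $-204$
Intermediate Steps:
$f = -149$
$z + f = -55 - 149 = -204$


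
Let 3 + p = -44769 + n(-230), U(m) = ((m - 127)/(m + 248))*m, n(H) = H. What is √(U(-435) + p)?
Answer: 2*I*√404847707/187 ≈ 215.2*I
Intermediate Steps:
U(m) = m*(-127 + m)/(248 + m) (U(m) = ((-127 + m)/(248 + m))*m = m*(-127 + m)/(248 + m))
p = -45002 (p = -3 + (-44769 - 230) = -3 - 44999 = -45002)
√(U(-435) + p) = √(-435*(-127 - 435)/(248 - 435) - 45002) = √(-435*(-562)/(-187) - 45002) = √(-435*(-1/187)*(-562) - 45002) = √(-244470/187 - 45002) = √(-8659844/187) = 2*I*√404847707/187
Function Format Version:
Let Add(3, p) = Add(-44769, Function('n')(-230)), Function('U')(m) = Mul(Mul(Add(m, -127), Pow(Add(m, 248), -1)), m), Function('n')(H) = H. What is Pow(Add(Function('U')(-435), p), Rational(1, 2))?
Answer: Mul(Rational(2, 187), I, Pow(404847707, Rational(1, 2))) ≈ Mul(215.20, I)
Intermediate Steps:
Function('U')(m) = Mul(m, Pow(Add(248, m), -1), Add(-127, m)) (Function('U')(m) = Mul(Mul(Add(-127, m), Pow(Add(248, m), -1)), m) = Mul(Mul(Pow(Add(248, m), -1), Add(-127, m)), m) = Mul(m, Pow(Add(248, m), -1), Add(-127, m)))
p = -45002 (p = Add(-3, Add(-44769, -230)) = Add(-3, -44999) = -45002)
Pow(Add(Function('U')(-435), p), Rational(1, 2)) = Pow(Add(Mul(-435, Pow(Add(248, -435), -1), Add(-127, -435)), -45002), Rational(1, 2)) = Pow(Add(Mul(-435, Pow(-187, -1), -562), -45002), Rational(1, 2)) = Pow(Add(Mul(-435, Rational(-1, 187), -562), -45002), Rational(1, 2)) = Pow(Add(Rational(-244470, 187), -45002), Rational(1, 2)) = Pow(Rational(-8659844, 187), Rational(1, 2)) = Mul(Rational(2, 187), I, Pow(404847707, Rational(1, 2)))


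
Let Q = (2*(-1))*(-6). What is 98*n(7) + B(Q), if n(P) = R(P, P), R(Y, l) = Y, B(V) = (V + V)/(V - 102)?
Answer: 10286/15 ≈ 685.73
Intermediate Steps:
Q = 12 (Q = -2*(-6) = 12)
B(V) = 2*V/(-102 + V) (B(V) = (2*V)/(-102 + V) = 2*V/(-102 + V))
n(P) = P
98*n(7) + B(Q) = 98*7 + 2*12/(-102 + 12) = 686 + 2*12/(-90) = 686 + 2*12*(-1/90) = 686 - 4/15 = 10286/15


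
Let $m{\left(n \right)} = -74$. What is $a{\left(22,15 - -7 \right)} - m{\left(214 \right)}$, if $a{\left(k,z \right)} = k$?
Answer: $96$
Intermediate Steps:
$a{\left(22,15 - -7 \right)} - m{\left(214 \right)} = 22 - -74 = 22 + 74 = 96$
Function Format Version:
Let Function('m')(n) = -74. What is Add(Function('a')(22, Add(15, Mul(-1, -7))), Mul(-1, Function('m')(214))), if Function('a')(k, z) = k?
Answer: 96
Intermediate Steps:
Add(Function('a')(22, Add(15, Mul(-1, -7))), Mul(-1, Function('m')(214))) = Add(22, Mul(-1, -74)) = Add(22, 74) = 96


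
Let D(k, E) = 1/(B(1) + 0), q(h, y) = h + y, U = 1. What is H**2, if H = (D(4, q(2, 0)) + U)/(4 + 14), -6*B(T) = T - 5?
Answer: 25/1296 ≈ 0.019290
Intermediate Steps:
B(T) = 5/6 - T/6 (B(T) = -(T - 5)/6 = -(-5 + T)/6 = 5/6 - T/6)
D(k, E) = 3/2 (D(k, E) = 1/((5/6 - 1/6*1) + 0) = 1/((5/6 - 1/6) + 0) = 1/(2/3 + 0) = 1/(2/3) = 3/2)
H = 5/36 (H = (3/2 + 1)/(4 + 14) = (5/2)/18 = (5/2)*(1/18) = 5/36 ≈ 0.13889)
H**2 = (5/36)**2 = 25/1296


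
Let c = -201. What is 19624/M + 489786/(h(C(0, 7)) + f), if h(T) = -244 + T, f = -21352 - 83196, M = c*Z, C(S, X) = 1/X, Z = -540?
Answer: -89433639812/19904689305 ≈ -4.4931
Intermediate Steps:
M = 108540 (M = -201*(-540) = 108540)
f = -104548
19624/M + 489786/(h(C(0, 7)) + f) = 19624/108540 + 489786/((-244 + 1/7) - 104548) = 19624*(1/108540) + 489786/((-244 + 1/7) - 104548) = 4906/27135 + 489786/(-1707/7 - 104548) = 4906/27135 + 489786/(-733543/7) = 4906/27135 + 489786*(-7/733543) = 4906/27135 - 3428502/733543 = -89433639812/19904689305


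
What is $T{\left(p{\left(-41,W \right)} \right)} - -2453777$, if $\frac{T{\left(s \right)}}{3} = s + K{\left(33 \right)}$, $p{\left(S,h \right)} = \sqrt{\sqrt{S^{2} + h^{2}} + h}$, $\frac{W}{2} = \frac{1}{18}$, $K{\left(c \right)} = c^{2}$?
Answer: $2457044 + \sqrt{1 + \sqrt{136162}} \approx 2.4571 \cdot 10^{6}$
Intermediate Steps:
$W = \frac{1}{9}$ ($W = \frac{2}{18} = 2 \cdot \frac{1}{18} = \frac{1}{9} \approx 0.11111$)
$p{\left(S,h \right)} = \sqrt{h + \sqrt{S^{2} + h^{2}}}$
$T{\left(s \right)} = 3267 + 3 s$ ($T{\left(s \right)} = 3 \left(s + 33^{2}\right) = 3 \left(s + 1089\right) = 3 \left(1089 + s\right) = 3267 + 3 s$)
$T{\left(p{\left(-41,W \right)} \right)} - -2453777 = \left(3267 + 3 \sqrt{\frac{1}{9} + \sqrt{\left(-41\right)^{2} + \left(\frac{1}{9}\right)^{2}}}\right) - -2453777 = \left(3267 + 3 \sqrt{\frac{1}{9} + \sqrt{1681 + \frac{1}{81}}}\right) + 2453777 = \left(3267 + 3 \sqrt{\frac{1}{9} + \sqrt{\frac{136162}{81}}}\right) + 2453777 = \left(3267 + 3 \sqrt{\frac{1}{9} + \frac{\sqrt{136162}}{9}}\right) + 2453777 = 2457044 + 3 \sqrt{\frac{1}{9} + \frac{\sqrt{136162}}{9}}$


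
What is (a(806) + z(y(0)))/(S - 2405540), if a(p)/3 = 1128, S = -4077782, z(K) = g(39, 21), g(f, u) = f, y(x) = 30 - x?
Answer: -3423/6483322 ≈ -0.00052797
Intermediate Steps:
z(K) = 39
a(p) = 3384 (a(p) = 3*1128 = 3384)
(a(806) + z(y(0)))/(S - 2405540) = (3384 + 39)/(-4077782 - 2405540) = 3423/(-6483322) = 3423*(-1/6483322) = -3423/6483322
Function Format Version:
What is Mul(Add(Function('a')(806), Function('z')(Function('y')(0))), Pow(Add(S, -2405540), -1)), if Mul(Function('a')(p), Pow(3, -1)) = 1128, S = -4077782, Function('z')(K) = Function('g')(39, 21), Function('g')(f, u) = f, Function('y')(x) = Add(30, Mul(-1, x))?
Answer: Rational(-3423, 6483322) ≈ -0.00052797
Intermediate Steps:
Function('z')(K) = 39
Function('a')(p) = 3384 (Function('a')(p) = Mul(3, 1128) = 3384)
Mul(Add(Function('a')(806), Function('z')(Function('y')(0))), Pow(Add(S, -2405540), -1)) = Mul(Add(3384, 39), Pow(Add(-4077782, -2405540), -1)) = Mul(3423, Pow(-6483322, -1)) = Mul(3423, Rational(-1, 6483322)) = Rational(-3423, 6483322)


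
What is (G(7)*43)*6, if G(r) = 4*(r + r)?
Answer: 14448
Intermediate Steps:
G(r) = 8*r (G(r) = 4*(2*r) = 8*r)
(G(7)*43)*6 = ((8*7)*43)*6 = (56*43)*6 = 2408*6 = 14448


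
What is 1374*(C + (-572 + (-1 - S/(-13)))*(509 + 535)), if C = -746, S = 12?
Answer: -10681374324/13 ≈ -8.2164e+8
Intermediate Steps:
1374*(C + (-572 + (-1 - S/(-13)))*(509 + 535)) = 1374*(-746 + (-572 + (-1 - 12/(-13)))*(509 + 535)) = 1374*(-746 + (-572 + (-1 - 12*(-1)/13))*1044) = 1374*(-746 + (-572 + (-1 - 1*(-12/13)))*1044) = 1374*(-746 + (-572 + (-1 + 12/13))*1044) = 1374*(-746 + (-572 - 1/13)*1044) = 1374*(-746 - 7437/13*1044) = 1374*(-746 - 7764228/13) = 1374*(-7773926/13) = -10681374324/13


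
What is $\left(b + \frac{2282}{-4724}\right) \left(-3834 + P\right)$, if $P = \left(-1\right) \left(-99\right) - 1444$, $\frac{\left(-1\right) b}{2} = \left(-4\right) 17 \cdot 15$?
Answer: $- \frac{24948998681}{2362} \approx -1.0563 \cdot 10^{7}$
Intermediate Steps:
$b = 2040$ ($b = - 2 \left(-4\right) 17 \cdot 15 = - 2 \left(\left(-68\right) 15\right) = \left(-2\right) \left(-1020\right) = 2040$)
$P = -1345$ ($P = 99 - 1444 = -1345$)
$\left(b + \frac{2282}{-4724}\right) \left(-3834 + P\right) = \left(2040 + \frac{2282}{-4724}\right) \left(-3834 - 1345\right) = \left(2040 + 2282 \left(- \frac{1}{4724}\right)\right) \left(-5179\right) = \left(2040 - \frac{1141}{2362}\right) \left(-5179\right) = \frac{4817339}{2362} \left(-5179\right) = - \frac{24948998681}{2362}$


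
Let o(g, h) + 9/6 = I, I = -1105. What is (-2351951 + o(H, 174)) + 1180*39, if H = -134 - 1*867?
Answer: -4614075/2 ≈ -2.3070e+6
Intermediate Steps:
H = -1001 (H = -134 - 867 = -1001)
o(g, h) = -2213/2 (o(g, h) = -3/2 - 1105 = -2213/2)
(-2351951 + o(H, 174)) + 1180*39 = (-2351951 - 2213/2) + 1180*39 = -4706115/2 + 46020 = -4614075/2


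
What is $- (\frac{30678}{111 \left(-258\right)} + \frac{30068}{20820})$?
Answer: $- \frac{3088492}{8281155} \approx -0.37295$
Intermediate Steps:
$- (\frac{30678}{111 \left(-258\right)} + \frac{30068}{20820}) = - (\frac{30678}{-28638} + 30068 \cdot \frac{1}{20820}) = - (30678 \left(- \frac{1}{28638}\right) + \frac{7517}{5205}) = - (- \frac{5113}{4773} + \frac{7517}{5205}) = \left(-1\right) \frac{3088492}{8281155} = - \frac{3088492}{8281155}$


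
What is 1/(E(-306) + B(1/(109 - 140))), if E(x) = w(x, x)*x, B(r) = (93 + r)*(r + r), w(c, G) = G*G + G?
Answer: -961/27445185544 ≈ -3.5015e-8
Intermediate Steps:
w(c, G) = G + G**2 (w(c, G) = G**2 + G = G + G**2)
B(r) = 2*r*(93 + r) (B(r) = (93 + r)*(2*r) = 2*r*(93 + r))
E(x) = x**2*(1 + x) (E(x) = (x*(1 + x))*x = x**2*(1 + x))
1/(E(-306) + B(1/(109 - 140))) = 1/((-306)**2*(1 - 306) + 2*(93 + 1/(109 - 140))/(109 - 140)) = 1/(93636*(-305) + 2*(93 + 1/(-31))/(-31)) = 1/(-28558980 + 2*(-1/31)*(93 - 1/31)) = 1/(-28558980 + 2*(-1/31)*(2882/31)) = 1/(-28558980 - 5764/961) = 1/(-27445185544/961) = -961/27445185544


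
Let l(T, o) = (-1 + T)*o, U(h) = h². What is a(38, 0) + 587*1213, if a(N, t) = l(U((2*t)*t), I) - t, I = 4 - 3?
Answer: 712030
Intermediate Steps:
I = 1
l(T, o) = o*(-1 + T)
a(N, t) = -1 - t + 4*t⁴ (a(N, t) = 1*(-1 + ((2*t)*t)²) - t = 1*(-1 + (2*t²)²) - t = 1*(-1 + 4*t⁴) - t = (-1 + 4*t⁴) - t = -1 - t + 4*t⁴)
a(38, 0) + 587*1213 = (-1 - 1*0 + 4*0⁴) + 587*1213 = (-1 + 0 + 4*0) + 712031 = (-1 + 0 + 0) + 712031 = -1 + 712031 = 712030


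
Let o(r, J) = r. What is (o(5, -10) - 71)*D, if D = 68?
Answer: -4488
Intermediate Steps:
(o(5, -10) - 71)*D = (5 - 71)*68 = -66*68 = -4488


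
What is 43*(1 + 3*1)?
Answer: 172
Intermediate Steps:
43*(1 + 3*1) = 43*(1 + 3) = 43*4 = 172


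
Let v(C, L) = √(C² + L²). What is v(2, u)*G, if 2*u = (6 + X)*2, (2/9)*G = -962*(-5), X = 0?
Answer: 43290*√10 ≈ 1.3690e+5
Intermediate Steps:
G = 21645 (G = 9*(-962*(-5))/2 = (9/2)*4810 = 21645)
u = 6 (u = ((6 + 0)*2)/2 = (6*2)/2 = (½)*12 = 6)
v(2, u)*G = √(2² + 6²)*21645 = √(4 + 36)*21645 = √40*21645 = (2*√10)*21645 = 43290*√10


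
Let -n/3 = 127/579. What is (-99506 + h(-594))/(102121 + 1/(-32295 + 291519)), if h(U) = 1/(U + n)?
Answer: -2960391041277768/3038189540616745 ≈ -0.97439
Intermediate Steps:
n = -127/193 (n = -381/579 = -3*127/579 = -127/193 ≈ -0.65803)
h(U) = 1/(-127/193 + U) (h(U) = 1/(U - 127/193) = 1/(-127/193 + U))
(-99506 + h(-594))/(102121 + 1/(-32295 + 291519)) = (-99506 + 193/(-127 + 193*(-594)))/(102121 + 1/(-32295 + 291519)) = (-99506 + 193/(-127 - 114642))/(102121 + 1/259224) = (-99506 + 193/(-114769))/(102121 + 1/259224) = (-99506 + 193*(-1/114769))/(26472214105/259224) = (-99506 - 193/114769)*(259224/26472214105) = -11420204307/114769*259224/26472214105 = -2960391041277768/3038189540616745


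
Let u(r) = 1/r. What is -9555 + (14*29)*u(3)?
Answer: -28259/3 ≈ -9419.7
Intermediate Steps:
-9555 + (14*29)*u(3) = -9555 + (14*29)/3 = -9555 + 406*(⅓) = -9555 + 406/3 = -28259/3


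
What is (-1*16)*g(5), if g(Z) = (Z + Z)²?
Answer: -1600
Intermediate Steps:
g(Z) = 4*Z² (g(Z) = (2*Z)² = 4*Z²)
(-1*16)*g(5) = (-1*16)*(4*5²) = -64*25 = -16*100 = -1600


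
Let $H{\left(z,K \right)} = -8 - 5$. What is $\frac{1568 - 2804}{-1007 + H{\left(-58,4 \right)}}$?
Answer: $\frac{103}{85} \approx 1.2118$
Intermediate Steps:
$H{\left(z,K \right)} = -13$ ($H{\left(z,K \right)} = -8 - 5 = -13$)
$\frac{1568 - 2804}{-1007 + H{\left(-58,4 \right)}} = \frac{1568 - 2804}{-1007 - 13} = - \frac{1236}{-1020} = \left(-1236\right) \left(- \frac{1}{1020}\right) = \frac{103}{85}$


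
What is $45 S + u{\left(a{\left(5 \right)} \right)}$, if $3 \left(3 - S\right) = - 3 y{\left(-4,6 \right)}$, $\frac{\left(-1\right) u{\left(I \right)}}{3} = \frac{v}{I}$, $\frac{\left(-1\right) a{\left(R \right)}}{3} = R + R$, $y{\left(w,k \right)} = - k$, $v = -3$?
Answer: $- \frac{1353}{10} \approx -135.3$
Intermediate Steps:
$a{\left(R \right)} = - 6 R$ ($a{\left(R \right)} = - 3 \left(R + R\right) = - 3 \cdot 2 R = - 6 R$)
$u{\left(I \right)} = \frac{9}{I}$ ($u{\left(I \right)} = - 3 \left(- \frac{3}{I}\right) = \frac{9}{I}$)
$S = -3$ ($S = 3 - \frac{\left(-3\right) \left(\left(-1\right) 6\right)}{3} = 3 - \frac{\left(-3\right) \left(-6\right)}{3} = 3 - 6 = -3$)
$45 S + u{\left(a{\left(5 \right)} \right)} = 45 \left(-3\right) + \frac{9}{\left(-6\right) 5} = -135 + \frac{9}{-30} = -135 + 9 \left(- \frac{1}{30}\right) = -135 - \frac{3}{10} = - \frac{1353}{10}$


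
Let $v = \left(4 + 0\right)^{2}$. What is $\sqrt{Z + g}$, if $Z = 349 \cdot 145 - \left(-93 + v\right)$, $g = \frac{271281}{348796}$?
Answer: $\frac{\sqrt{1541499575391447}}{174398} \approx 225.13$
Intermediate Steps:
$v = 16$ ($v = 4^{2} = 16$)
$g = \frac{271281}{348796}$ ($g = 271281 \cdot \frac{1}{348796} = \frac{271281}{348796} \approx 0.77776$)
$Z = 50682$ ($Z = 349 \cdot 145 + \left(93 - 16\right) = 50605 + \left(93 - 16\right) = 50605 + 77 = 50682$)
$\sqrt{Z + g} = \sqrt{50682 + \frac{271281}{348796}} = \sqrt{\frac{17677950153}{348796}} = \frac{\sqrt{1541499575391447}}{174398}$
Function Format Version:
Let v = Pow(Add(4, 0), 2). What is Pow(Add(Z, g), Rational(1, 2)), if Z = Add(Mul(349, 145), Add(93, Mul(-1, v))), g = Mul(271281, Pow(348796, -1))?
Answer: Mul(Rational(1, 174398), Pow(1541499575391447, Rational(1, 2))) ≈ 225.13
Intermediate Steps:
v = 16 (v = Pow(4, 2) = 16)
g = Rational(271281, 348796) (g = Mul(271281, Rational(1, 348796)) = Rational(271281, 348796) ≈ 0.77776)
Z = 50682 (Z = Add(Mul(349, 145), Add(93, Mul(-1, 16))) = Add(50605, Add(93, -16)) = Add(50605, 77) = 50682)
Pow(Add(Z, g), Rational(1, 2)) = Pow(Add(50682, Rational(271281, 348796)), Rational(1, 2)) = Pow(Rational(17677950153, 348796), Rational(1, 2)) = Mul(Rational(1, 174398), Pow(1541499575391447, Rational(1, 2)))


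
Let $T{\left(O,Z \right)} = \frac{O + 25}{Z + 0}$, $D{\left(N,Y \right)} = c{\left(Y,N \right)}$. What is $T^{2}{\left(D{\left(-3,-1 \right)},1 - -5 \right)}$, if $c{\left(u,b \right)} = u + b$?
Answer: $\frac{49}{4} \approx 12.25$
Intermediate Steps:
$c{\left(u,b \right)} = b + u$
$D{\left(N,Y \right)} = N + Y$
$T{\left(O,Z \right)} = \frac{25 + O}{Z}$
$T^{2}{\left(D{\left(-3,-1 \right)},1 - -5 \right)} = \left(\frac{25 - 4}{1 - -5}\right)^{2} = \left(\frac{25 - 4}{1 + 5}\right)^{2} = \left(\frac{1}{6} \cdot 21\right)^{2} = \left(\frac{7}{2}\right)^{2} = \frac{49}{4}$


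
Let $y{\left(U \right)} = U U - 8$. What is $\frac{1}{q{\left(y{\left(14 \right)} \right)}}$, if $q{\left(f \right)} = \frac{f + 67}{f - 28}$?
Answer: $\frac{32}{51} \approx 0.62745$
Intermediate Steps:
$y{\left(U \right)} = -8 + U^{2}$ ($y{\left(U \right)} = U^{2} - 8 = -8 + U^{2}$)
$q{\left(f \right)} = \frac{67 + f}{-28 + f}$
$\frac{1}{q{\left(y{\left(14 \right)} \right)}} = \frac{1}{\frac{1}{-28 - \left(8 - 14^{2}\right)} \left(67 - \left(8 - 14^{2}\right)\right)} = \frac{1}{\frac{1}{-28 + \left(-8 + 196\right)} \left(67 + \left(-8 + 196\right)\right)} = \frac{1}{\frac{1}{-28 + 188} \left(67 + 188\right)} = \frac{1}{\frac{1}{160} \cdot 255} = \frac{1}{\frac{51}{32}} = \frac{32}{51}$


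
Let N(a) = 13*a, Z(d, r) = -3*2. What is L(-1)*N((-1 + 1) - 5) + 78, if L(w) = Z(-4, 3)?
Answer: 468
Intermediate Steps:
Z(d, r) = -6
L(w) = -6
L(-1)*N((-1 + 1) - 5) + 78 = -78*((-1 + 1) - 5) + 78 = -78*(0 - 5) + 78 = -78*(-5) + 78 = -6*(-65) + 78 = 390 + 78 = 468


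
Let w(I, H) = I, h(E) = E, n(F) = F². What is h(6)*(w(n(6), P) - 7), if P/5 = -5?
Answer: 174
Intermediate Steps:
P = -25 (P = 5*(-5) = -25)
h(6)*(w(n(6), P) - 7) = 6*(6² - 7) = 6*(36 - 7) = 6*29 = 174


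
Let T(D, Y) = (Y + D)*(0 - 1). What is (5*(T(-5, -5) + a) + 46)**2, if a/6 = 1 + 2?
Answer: 34596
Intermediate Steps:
T(D, Y) = -D - Y (T(D, Y) = (D + Y)*(-1) = -D - Y)
a = 18 (a = 6*(1 + 2) = 6*3 = 18)
(5*(T(-5, -5) + a) + 46)**2 = (5*((-1*(-5) - 1*(-5)) + 18) + 46)**2 = (5*((5 + 5) + 18) + 46)**2 = (5*(10 + 18) + 46)**2 = (5*28 + 46)**2 = (140 + 46)**2 = 186**2 = 34596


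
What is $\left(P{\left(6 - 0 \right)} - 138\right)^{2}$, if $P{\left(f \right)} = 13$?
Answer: $15625$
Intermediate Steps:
$\left(P{\left(6 - 0 \right)} - 138\right)^{2} = \left(13 - 138\right)^{2} = \left(-125\right)^{2} = 15625$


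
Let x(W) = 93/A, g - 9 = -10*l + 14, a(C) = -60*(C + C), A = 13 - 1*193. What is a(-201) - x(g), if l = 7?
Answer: 1447231/60 ≈ 24121.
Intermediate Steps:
A = -180 (A = 13 - 193 = -180)
a(C) = -120*C
g = -47 (g = 9 + (-10*7 + 14) = 9 + (-70 + 14) = 9 - 56 = -47)
x(W) = -31/60 (x(W) = 93/(-180) = 93*(-1/180) = -31/60)
a(-201) - x(g) = -120*(-201) - 1*(-31/60) = 24120 + 31/60 = 1447231/60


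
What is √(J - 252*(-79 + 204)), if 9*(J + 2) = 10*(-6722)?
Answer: I*√350738/3 ≈ 197.41*I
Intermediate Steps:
J = -67238/9 (J = -2 + (10*(-6722))/9 = -2 + (⅑)*(-67220) = -2 - 67220/9 = -67238/9 ≈ -7470.9)
√(J - 252*(-79 + 204)) = √(-67238/9 - 252*(-79 + 204)) = √(-67238/9 - 252*125) = √(-67238/9 - 31500) = √(-350738/9) = I*√350738/3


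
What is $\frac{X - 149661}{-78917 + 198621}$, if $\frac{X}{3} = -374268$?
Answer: $- \frac{1272465}{119704} \approx -10.63$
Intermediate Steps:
$X = -1122804$ ($X = 3 \left(-374268\right) = -1122804$)
$\frac{X - 149661}{-78917 + 198621} = \frac{-1122804 - 149661}{-78917 + 198621} = - \frac{1272465}{119704}$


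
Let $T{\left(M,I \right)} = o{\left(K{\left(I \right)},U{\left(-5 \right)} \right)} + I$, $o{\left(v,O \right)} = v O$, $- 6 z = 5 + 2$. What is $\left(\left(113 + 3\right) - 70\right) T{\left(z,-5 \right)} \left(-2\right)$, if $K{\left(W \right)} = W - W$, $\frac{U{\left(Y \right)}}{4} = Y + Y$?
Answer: $460$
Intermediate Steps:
$U{\left(Y \right)} = 8 Y$ ($U{\left(Y \right)} = 4 \left(Y + Y\right) = 4 \cdot 2 Y = 8 Y$)
$K{\left(W \right)} = 0$
$z = - \frac{7}{6}$ ($z = - \frac{5 + 2}{6} = \left(- \frac{1}{6}\right) 7 = - \frac{7}{6} \approx -1.1667$)
$o{\left(v,O \right)} = O v$
$T{\left(M,I \right)} = I$ ($T{\left(M,I \right)} = 8 \left(-5\right) 0 + I = \left(-40\right) 0 + I = 0 + I = I$)
$\left(\left(113 + 3\right) - 70\right) T{\left(z,-5 \right)} \left(-2\right) = \left(\left(113 + 3\right) - 70\right) \left(\left(-5\right) \left(-2\right)\right) = \left(116 - 70\right) 10 = 46 \cdot 10 = 460$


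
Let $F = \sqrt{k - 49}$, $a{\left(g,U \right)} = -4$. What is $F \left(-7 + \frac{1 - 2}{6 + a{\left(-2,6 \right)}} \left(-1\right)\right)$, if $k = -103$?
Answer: $- 13 i \sqrt{38} \approx - 80.137 i$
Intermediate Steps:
$F = 2 i \sqrt{38}$ ($F = \sqrt{-103 - 49} = \sqrt{-152} = 2 i \sqrt{38} \approx 12.329 i$)
$F \left(-7 + \frac{1 - 2}{6 + a{\left(-2,6 \right)}} \left(-1\right)\right) = 2 i \sqrt{38} \left(-7 + \frac{1 - 2}{6 - 4} \left(-1\right)\right) = 2 i \sqrt{38} \left(-7 + - \frac{1}{2} \left(-1\right)\right) = 2 i \sqrt{38} \left(-7 + \left(-1\right) \frac{1}{2} \left(-1\right)\right) = 2 i \sqrt{38} \left(-7 - - \frac{1}{2}\right) = 2 i \sqrt{38} \left(-7 + \frac{1}{2}\right) = 2 i \sqrt{38} \left(- \frac{13}{2}\right) = - 13 i \sqrt{38}$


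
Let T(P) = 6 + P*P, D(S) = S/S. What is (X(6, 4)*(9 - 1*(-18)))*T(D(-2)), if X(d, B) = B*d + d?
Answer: 5670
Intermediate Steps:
X(d, B) = d + B*d
D(S) = 1
T(P) = 6 + P²
(X(6, 4)*(9 - 1*(-18)))*T(D(-2)) = ((6*(1 + 4))*(9 - 1*(-18)))*(6 + 1²) = ((6*5)*(9 + 18))*(6 + 1) = (30*27)*7 = 810*7 = 5670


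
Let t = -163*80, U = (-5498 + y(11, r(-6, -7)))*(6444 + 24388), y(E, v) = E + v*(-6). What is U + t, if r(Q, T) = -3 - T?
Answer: -169928192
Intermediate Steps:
y(E, v) = E - 6*v
U = -169915152 (U = (-5498 + (11 - 6*(-3 - 1*(-7))))*(6444 + 24388) = (-5498 + (11 - 6*(-3 + 7)))*30832 = (-5498 + (11 - 6*4))*30832 = (-5498 + (11 - 24))*30832 = (-5498 - 13)*30832 = -5511*30832 = -169915152)
t = -13040
U + t = -169915152 - 13040 = -169928192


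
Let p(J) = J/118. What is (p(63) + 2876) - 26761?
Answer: -2818367/118 ≈ -23884.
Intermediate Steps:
p(J) = J/118 (p(J) = J*(1/118) = J/118)
(p(63) + 2876) - 26761 = ((1/118)*63 + 2876) - 26761 = (63/118 + 2876) - 26761 = 339431/118 - 26761 = -2818367/118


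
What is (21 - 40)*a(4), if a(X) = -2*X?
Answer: 152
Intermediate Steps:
(21 - 40)*a(4) = (21 - 40)*(-2*4) = -19*(-8) = 152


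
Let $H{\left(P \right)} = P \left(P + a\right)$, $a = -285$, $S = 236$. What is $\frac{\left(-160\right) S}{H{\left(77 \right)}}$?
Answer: $\frac{2360}{1001} \approx 2.3576$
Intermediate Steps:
$H{\left(P \right)} = P \left(-285 + P\right)$ ($H{\left(P \right)} = P \left(P - 285\right) = P \left(-285 + P\right)$)
$\frac{\left(-160\right) S}{H{\left(77 \right)}} = \frac{\left(-160\right) 236}{77 \left(-285 + 77\right)} = - \frac{37760}{77 \left(-208\right)} = - \frac{37760}{-16016} = \left(-37760\right) \left(- \frac{1}{16016}\right) = \frac{2360}{1001}$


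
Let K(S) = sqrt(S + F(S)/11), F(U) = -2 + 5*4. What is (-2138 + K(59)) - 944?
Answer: -3082 + sqrt(7337)/11 ≈ -3074.2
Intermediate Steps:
F(U) = 18 (F(U) = -2 + 20 = 18)
K(S) = sqrt(18/11 + S) (K(S) = sqrt(S + 18/11) = sqrt(18/11 + S))
(-2138 + K(59)) - 944 = (-2138 + sqrt(198 + 121*59)/11) - 944 = (-2138 + sqrt(198 + 7139)/11) - 944 = (-2138 + sqrt(7337)/11) - 944 = -3082 + sqrt(7337)/11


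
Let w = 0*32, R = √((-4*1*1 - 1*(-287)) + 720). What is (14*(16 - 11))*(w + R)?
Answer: 70*√1003 ≈ 2216.9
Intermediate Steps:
R = √1003 (R = √((-4*1 + 287) + 720) = √((-4 + 287) + 720) = √(283 + 720) = √1003 ≈ 31.670)
w = 0
(14*(16 - 11))*(w + R) = (14*(16 - 11))*(0 + √1003) = (14*5)*√1003 = 70*√1003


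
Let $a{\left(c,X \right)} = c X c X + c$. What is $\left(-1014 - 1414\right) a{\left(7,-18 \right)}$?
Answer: $-38563924$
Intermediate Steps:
$a{\left(c,X \right)} = c + X^{2} c^{2}$ ($a{\left(c,X \right)} = X c c X + c = X c^{2} X + c = X^{2} c^{2} + c = c + X^{2} c^{2}$)
$\left(-1014 - 1414\right) a{\left(7,-18 \right)} = \left(-1014 - 1414\right) 7 \left(1 + 7 \left(-18\right)^{2}\right) = - 2428 \cdot 7 \left(1 + 7 \cdot 324\right) = - 2428 \cdot 7 \left(1 + 2268\right) = - 2428 \cdot 7 \cdot 2269 = \left(-2428\right) 15883 = -38563924$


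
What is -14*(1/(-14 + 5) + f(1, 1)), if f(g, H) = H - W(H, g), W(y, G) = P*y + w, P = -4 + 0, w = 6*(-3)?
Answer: -2884/9 ≈ -320.44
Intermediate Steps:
w = -18
P = -4
W(y, G) = -18 - 4*y (W(y, G) = -4*y - 18 = -18 - 4*y)
f(g, H) = 18 + 5*H (f(g, H) = H - (-18 - 4*H) = H + (18 + 4*H) = 18 + 5*H)
-14*(1/(-14 + 5) + f(1, 1)) = -14*(1/(-14 + 5) + (18 + 5*1)) = -14*(1/(-9) + (18 + 5)) = -14*(-⅑ + 23) = -14*206/9 = -2884/9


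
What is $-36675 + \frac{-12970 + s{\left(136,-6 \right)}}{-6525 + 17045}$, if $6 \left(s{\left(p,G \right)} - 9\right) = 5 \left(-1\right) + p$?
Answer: $- \frac{463000727}{12624} \approx -36676.0$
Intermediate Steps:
$s{\left(p,G \right)} = \frac{49}{6} + \frac{p}{6}$ ($s{\left(p,G \right)} = 9 + \frac{5 \left(-1\right) + p}{6} = 9 + \frac{-5 + p}{6} = 9 + \left(- \frac{5}{6} + \frac{p}{6}\right) = \frac{49}{6} + \frac{p}{6}$)
$-36675 + \frac{-12970 + s{\left(136,-6 \right)}}{-6525 + 17045} = -36675 + \frac{-12970 + \left(\frac{49}{6} + \frac{1}{6} \cdot 136\right)}{-6525 + 17045} = -36675 + \frac{-12970 + \left(\frac{49}{6} + \frac{68}{3}\right)}{10520} = -36675 + \left(-12970 + \frac{185}{6}\right) \frac{1}{10520} = -36675 - \frac{15527}{12624} = - \frac{463000727}{12624}$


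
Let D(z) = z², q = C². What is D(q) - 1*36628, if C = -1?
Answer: -36627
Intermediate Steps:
q = 1 (q = (-1)² = 1)
D(q) - 1*36628 = 1² - 1*36628 = 1 - 36628 = -36627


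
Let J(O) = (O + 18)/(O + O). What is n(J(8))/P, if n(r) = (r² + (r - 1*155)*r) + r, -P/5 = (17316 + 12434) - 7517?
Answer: 2613/1185760 ≈ 0.0022037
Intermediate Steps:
J(O) = (18 + O)/(2*O) (J(O) = (18 + O)/((2*O)) = (18 + O)*(1/(2*O)) = (18 + O)/(2*O))
P = -111165 (P = -5*((17316 + 12434) - 7517) = -5*(29750 - 7517) = -5*22233 = -111165)
n(r) = r + r² + r*(-155 + r) (n(r) = (r² + (r - 155)*r) + r = (r² + (-155 + r)*r) + r = (r² + r*(-155 + r)) + r = r + r² + r*(-155 + r))
n(J(8))/P = (2*((½)*(18 + 8)/8)*(-77 + (½)*(18 + 8)/8))/(-111165) = (2*((½)*(⅛)*26)*(-77 + (½)*(⅛)*26))*(-1/111165) = (2*(13/8)*(-77 + 13/8))*(-1/111165) = (2*(13/8)*(-603/8))*(-1/111165) = -7839/32*(-1/111165) = 2613/1185760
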